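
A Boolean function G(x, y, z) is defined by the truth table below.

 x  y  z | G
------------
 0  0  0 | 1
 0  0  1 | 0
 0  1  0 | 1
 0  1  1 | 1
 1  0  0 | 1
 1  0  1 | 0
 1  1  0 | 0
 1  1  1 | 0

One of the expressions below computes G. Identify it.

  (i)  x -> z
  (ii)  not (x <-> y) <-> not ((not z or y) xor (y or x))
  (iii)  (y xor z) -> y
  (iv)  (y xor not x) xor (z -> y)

(i): at (0,0,1) it gives 1, but G = 0 — eliminated.
(iii): at (1,1,0) it gives 1, but G = 0 — eliminated.
(iv): at (0,0,0) it gives 0, but G = 1 — eliminated.
Only (ii) survives; checking it on all 8 rows confirms it matches G.

ii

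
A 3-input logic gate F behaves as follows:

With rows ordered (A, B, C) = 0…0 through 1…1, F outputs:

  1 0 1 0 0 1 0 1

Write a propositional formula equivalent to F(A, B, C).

F(A, B, C) = ((((A' · B') · C') + ((A' · B) · C')) + ((A · B') · C)) + ((A · B) · C)

F=1 on 4 inputs: (0,0,0), (0,1,0), (1,0,1), (1,1,1). Reading each as a conjunction of literals (¬A·¬B·¬C, ¬A·B·¬C, A·¬B·C, A·B·C) and taking the OR gives the canonical DNF.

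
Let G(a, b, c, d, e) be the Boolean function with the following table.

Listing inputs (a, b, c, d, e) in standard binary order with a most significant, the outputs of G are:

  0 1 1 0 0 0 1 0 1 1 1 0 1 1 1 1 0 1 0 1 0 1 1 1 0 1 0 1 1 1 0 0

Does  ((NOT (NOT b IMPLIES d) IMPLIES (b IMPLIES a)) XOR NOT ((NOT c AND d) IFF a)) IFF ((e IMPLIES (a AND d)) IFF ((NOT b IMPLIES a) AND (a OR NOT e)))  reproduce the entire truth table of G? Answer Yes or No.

No

Test each input against both G and the formula:
  a=0, b=0, c=0, d=0, e=0: formula gives 0, G = 0 ✓
  a=0, b=0, c=0, d=0, e=1: formula gives 1, G = 1 ✓
  a=0, b=0, c=0, d=1, e=0: formula gives 1, G = 1 ✓
  a=0, b=0, c=0, d=1, e=1: formula gives 0, G = 0 ✓
  …
  a=0, b=0, c=1, d=0, e=1: formula gives 1, but G = 0 ✗
Row (0,0,1,0,1) is a counterexample, so the formula is not equivalent to G.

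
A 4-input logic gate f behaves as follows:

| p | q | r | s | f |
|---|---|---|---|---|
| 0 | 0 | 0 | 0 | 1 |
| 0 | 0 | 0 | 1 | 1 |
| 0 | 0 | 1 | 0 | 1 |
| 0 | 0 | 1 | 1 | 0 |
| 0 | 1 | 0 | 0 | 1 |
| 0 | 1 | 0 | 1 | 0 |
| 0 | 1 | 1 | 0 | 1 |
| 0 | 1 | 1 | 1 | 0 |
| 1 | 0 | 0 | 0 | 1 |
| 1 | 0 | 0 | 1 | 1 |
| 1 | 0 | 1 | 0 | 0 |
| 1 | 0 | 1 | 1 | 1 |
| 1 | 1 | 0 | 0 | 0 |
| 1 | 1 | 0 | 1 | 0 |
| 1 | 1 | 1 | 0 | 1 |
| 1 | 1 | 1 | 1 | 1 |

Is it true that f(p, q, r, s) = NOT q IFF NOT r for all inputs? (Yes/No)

Evaluate NOT q IFF NOT r on each row and compare to f:
  p=0, q=0, r=0, s=0: formula gives 1, f = 1 ✓
  p=0, q=0, r=0, s=1: formula gives 1, f = 1 ✓
  p=0, q=0, r=1, s=0: formula gives 0, but f = 1 ✗
A single disagreement suffices: at (0,0,1,0) they differ, so the formula does not compute f.

No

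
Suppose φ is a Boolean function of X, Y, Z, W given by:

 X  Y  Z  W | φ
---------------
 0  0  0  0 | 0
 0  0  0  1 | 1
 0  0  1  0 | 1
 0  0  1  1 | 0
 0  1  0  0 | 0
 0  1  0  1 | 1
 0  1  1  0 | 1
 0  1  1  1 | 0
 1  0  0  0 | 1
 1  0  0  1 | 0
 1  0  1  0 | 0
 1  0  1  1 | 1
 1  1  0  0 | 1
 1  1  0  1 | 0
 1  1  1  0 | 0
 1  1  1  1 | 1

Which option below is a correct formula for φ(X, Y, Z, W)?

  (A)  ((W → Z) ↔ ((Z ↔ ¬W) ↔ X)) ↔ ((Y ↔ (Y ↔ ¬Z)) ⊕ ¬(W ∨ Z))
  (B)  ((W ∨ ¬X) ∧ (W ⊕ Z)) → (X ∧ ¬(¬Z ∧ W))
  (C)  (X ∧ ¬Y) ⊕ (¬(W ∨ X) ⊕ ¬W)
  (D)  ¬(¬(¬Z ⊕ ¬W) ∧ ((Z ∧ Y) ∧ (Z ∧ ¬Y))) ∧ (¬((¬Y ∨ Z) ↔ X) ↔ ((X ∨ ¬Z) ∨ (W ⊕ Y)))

(B) fails at (0,0,0,0): the formula yields 1, φ is 0.
(C) fails at (0,0,0,1): the formula yields 0, φ is 1.
(D) fails at (0,0,0,0): the formula yields 1, φ is 0.
(A) is the remaining candidate, and it agrees with φ on all 16 inputs.

A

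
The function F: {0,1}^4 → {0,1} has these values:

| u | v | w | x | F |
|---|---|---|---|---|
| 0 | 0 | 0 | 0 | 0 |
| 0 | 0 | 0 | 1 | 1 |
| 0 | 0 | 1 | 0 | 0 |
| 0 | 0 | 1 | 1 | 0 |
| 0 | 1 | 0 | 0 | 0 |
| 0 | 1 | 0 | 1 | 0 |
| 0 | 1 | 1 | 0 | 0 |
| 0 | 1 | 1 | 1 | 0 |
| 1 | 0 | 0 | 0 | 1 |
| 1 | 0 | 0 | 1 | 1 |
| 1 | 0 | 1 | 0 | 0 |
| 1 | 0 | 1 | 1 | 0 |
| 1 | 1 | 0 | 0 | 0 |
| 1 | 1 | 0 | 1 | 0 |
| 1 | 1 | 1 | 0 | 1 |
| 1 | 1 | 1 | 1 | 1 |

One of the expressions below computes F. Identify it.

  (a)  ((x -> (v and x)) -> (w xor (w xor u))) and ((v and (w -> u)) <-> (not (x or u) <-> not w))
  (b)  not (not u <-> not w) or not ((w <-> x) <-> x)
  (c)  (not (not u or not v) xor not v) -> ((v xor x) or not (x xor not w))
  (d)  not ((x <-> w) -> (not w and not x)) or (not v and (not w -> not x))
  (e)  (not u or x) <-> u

(b) fails at (0,0,0,0): the formula yields 1, F is 0.
(c) fails at (0,0,1,0): the formula yields 1, F is 0.
(d) fails at (0,0,0,0): the formula yields 1, F is 0.
(e) fails at (0,0,0,1): the formula yields 0, F is 1.
(a) is the remaining candidate, and it agrees with F on all 16 inputs.

a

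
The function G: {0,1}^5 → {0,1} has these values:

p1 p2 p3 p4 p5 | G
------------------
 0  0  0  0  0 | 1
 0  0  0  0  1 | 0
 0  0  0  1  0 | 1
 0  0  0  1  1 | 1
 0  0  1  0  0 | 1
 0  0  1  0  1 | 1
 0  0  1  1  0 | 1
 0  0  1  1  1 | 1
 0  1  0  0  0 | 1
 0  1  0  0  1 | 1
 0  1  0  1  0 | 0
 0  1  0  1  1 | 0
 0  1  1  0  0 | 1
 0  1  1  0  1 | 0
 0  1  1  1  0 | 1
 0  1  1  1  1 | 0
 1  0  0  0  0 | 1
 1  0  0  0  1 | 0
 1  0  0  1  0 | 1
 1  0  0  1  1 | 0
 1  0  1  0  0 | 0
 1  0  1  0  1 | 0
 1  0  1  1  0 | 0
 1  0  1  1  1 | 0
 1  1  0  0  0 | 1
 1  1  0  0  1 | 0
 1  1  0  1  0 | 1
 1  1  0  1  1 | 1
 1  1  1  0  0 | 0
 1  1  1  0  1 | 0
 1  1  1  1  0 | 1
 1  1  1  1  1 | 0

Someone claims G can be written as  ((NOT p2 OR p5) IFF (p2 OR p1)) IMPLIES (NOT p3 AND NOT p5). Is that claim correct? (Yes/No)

No

Check the formula against G row by row:
  p1=0, p2=0, p3=0, p4=0, p5=0: formula gives 1, G = 1 ✓
  p1=0, p2=0, p3=0, p4=0, p5=1: formula gives 1, but G = 0 ✗
Since they disagree at (0,0,0,0,1), the expression is not a correct formula for G.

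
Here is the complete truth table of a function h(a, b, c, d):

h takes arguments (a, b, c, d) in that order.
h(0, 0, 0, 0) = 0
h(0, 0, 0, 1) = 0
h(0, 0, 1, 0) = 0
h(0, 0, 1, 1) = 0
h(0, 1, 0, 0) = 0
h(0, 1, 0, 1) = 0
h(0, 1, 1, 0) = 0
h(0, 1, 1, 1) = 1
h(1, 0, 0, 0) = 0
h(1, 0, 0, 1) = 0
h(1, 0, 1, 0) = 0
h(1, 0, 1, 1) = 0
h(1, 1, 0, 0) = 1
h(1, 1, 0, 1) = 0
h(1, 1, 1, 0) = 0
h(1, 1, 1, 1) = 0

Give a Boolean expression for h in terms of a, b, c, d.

h=1 on 2 inputs: (0,1,1,1), (1,1,0,0). Reading each as a conjunction of literals (¬a·b·c·d, a·b·¬c·¬d) and taking the OR gives the canonical DNF.

h(a, b, c, d) = (((¬a ∧ b) ∧ c) ∧ d) ∨ (((a ∧ b) ∧ ¬c) ∧ ¬d)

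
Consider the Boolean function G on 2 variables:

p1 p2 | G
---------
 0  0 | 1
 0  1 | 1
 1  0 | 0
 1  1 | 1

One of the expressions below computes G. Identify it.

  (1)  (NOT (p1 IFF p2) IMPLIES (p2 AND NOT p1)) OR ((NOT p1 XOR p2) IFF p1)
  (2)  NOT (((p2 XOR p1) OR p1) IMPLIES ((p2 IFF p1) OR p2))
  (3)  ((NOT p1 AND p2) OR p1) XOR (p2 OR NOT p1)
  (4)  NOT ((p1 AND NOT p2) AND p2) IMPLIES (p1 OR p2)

(2): at (0,0) it gives 0, but G = 1 — eliminated.
(3): at (0,1) it gives 0, but G = 1 — eliminated.
(4): at (0,0) it gives 0, but G = 1 — eliminated.
Only (1) survives; checking it on all 4 rows confirms it matches G.

1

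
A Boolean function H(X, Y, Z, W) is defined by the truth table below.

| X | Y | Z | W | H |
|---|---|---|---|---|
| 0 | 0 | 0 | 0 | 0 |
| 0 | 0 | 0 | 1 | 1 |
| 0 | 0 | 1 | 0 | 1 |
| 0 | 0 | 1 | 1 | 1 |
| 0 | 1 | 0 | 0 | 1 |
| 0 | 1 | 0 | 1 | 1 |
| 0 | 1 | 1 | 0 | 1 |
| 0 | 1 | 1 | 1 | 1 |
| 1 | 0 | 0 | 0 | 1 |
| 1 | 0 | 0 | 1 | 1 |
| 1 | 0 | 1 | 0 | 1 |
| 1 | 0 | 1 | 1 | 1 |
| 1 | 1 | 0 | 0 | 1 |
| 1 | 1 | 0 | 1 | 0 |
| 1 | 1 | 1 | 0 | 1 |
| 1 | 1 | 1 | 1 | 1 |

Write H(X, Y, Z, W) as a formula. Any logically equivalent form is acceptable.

H(X, Y, Z, W) = ((((X' · Y') · Z') · W') + (((X · Y) · Z') · W))'

H is 0 on only 2 rows — (0,0,0,0), (1,1,0,1). Writing each as a minterm (¬X·¬Y·¬Z·¬W, X·Y·¬Z·W) and OR-ing them characterizes exactly where H=0, so H is the negation of that disjunction.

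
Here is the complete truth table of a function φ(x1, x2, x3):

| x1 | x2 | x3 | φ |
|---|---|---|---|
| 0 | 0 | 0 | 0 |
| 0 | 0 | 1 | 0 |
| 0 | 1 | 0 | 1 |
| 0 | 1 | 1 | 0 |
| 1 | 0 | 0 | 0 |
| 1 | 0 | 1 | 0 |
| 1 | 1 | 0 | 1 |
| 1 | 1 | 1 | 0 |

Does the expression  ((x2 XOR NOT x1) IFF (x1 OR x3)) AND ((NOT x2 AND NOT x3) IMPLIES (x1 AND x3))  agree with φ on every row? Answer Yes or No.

No

Test each input against both φ and the formula:
  x1=0, x2=0, x3=0: formula gives 0, φ = 0 ✓
  x1=0, x2=0, x3=1: formula gives 1, but φ = 0 ✗
A single disagreement suffices: at (0,0,1) they differ, so the formula does not compute φ.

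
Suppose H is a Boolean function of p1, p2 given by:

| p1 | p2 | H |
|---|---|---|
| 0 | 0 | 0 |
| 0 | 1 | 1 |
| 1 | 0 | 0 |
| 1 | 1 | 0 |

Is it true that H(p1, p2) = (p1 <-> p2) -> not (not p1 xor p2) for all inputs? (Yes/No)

Evaluate (p1 <-> p2) -> not (not p1 xor p2) on each row and compare to H:
  p1=0, p2=0: formula gives 0, H = 0 ✓
  p1=0, p2=1: formula gives 1, H = 1 ✓
  p1=1, p2=0: formula gives 1, but H = 0 ✗
Since they disagree at (1,0), the expression is not a correct formula for H.

No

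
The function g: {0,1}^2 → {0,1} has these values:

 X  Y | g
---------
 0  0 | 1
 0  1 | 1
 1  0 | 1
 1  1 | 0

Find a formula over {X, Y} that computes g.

The output is 0 only when every input is 1 — NAND of all inputs.

g(X, Y) = not (X and Y)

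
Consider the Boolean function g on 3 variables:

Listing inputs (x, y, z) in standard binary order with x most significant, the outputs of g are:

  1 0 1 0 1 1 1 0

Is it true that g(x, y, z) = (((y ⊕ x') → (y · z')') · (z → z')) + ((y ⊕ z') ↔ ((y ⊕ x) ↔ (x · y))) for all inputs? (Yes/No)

Check the formula against g row by row:
  x=0, y=0, z=0: formula gives 1, g = 1 ✓
  x=0, y=0, z=1: formula gives 0, g = 0 ✓
  x=0, y=1, z=0: formula gives 1, g = 1 ✓
  x=0, y=1, z=1: formula gives 0, g = 0 ✓
  x=1, y=0, z=0: formula gives 1, g = 1 ✓
  …and likewise for the remaining 3 rows.
Every row agrees, so the formula is equivalent.

Yes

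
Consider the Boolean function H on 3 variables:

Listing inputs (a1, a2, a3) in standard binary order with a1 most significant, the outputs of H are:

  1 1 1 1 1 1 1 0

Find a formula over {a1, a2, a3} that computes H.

The output is 0 only when every input is 1 — NAND of all inputs.

H(a1, a2, a3) = NOT ((a1 AND a2) AND a3)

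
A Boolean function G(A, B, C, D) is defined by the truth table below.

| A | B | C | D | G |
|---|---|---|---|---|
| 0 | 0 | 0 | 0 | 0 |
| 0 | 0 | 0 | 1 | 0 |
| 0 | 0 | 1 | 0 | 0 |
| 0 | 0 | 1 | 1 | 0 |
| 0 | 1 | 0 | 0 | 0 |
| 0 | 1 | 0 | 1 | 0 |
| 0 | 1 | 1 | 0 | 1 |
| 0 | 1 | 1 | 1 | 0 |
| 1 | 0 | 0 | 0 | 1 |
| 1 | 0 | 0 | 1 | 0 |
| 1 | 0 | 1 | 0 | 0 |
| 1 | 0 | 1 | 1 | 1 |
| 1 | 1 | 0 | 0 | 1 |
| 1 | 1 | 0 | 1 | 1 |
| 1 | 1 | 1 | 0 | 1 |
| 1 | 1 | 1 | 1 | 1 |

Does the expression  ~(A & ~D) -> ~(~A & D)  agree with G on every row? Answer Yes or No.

Check the formula against G row by row:
  A=0, B=0, C=0, D=0: formula gives 1, but G = 0 ✗
A single disagreement suffices: at (0,0,0,0) they differ, so the formula does not compute G.

No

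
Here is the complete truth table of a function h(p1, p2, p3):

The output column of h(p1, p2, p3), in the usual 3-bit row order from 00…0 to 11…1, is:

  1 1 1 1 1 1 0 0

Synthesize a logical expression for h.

h(p1, p2, p3) = (((p1 · p2) · p3') + ((p1 · p2) · p3))'

There are just 2 zero rows: (1,1,0), (1,1,1). Their minterms are p1·p2·¬p3, p1·p2·p3; the OR of those covers precisely the 0-outputs, and negating it yields h.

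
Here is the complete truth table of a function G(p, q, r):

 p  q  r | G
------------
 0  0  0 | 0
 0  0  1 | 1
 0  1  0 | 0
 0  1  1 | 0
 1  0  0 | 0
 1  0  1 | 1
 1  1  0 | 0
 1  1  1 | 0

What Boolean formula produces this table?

G=1 on 2 inputs: (0,0,1), (1,0,1). Reading each as a conjunction of literals (¬p·¬q·r, p·¬q·r) and taking the OR gives the canonical DNF.

G(p, q, r) = ((NOT p AND NOT q) AND r) OR ((p AND NOT q) AND r)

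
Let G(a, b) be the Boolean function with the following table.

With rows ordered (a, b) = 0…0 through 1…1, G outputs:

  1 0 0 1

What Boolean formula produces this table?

The output is 1 exactly when an even number of inputs are 1 — the complement of 2-way XOR.

G(a, b) = not (a xor b)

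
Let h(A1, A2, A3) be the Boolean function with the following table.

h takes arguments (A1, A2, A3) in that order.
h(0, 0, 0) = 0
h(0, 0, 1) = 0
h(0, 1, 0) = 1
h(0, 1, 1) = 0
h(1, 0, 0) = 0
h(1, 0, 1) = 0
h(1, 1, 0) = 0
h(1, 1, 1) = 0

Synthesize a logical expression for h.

Only row (0,1,0) gives 1. That row's minterm ¬A1·A2·¬A3 is h directly.

h(A1, A2, A3) = (not A1 and A2) and not A3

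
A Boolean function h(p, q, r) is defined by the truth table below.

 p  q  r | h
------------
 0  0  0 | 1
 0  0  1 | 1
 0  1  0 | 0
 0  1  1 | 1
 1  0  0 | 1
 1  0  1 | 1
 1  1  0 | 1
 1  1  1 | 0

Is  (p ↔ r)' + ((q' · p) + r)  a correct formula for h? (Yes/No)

No

Test each input against both h and the formula:
  p=0, q=0, r=0: formula gives 0, but h = 1 ✗
Since they disagree at (0,0,0), the expression is not a correct formula for h.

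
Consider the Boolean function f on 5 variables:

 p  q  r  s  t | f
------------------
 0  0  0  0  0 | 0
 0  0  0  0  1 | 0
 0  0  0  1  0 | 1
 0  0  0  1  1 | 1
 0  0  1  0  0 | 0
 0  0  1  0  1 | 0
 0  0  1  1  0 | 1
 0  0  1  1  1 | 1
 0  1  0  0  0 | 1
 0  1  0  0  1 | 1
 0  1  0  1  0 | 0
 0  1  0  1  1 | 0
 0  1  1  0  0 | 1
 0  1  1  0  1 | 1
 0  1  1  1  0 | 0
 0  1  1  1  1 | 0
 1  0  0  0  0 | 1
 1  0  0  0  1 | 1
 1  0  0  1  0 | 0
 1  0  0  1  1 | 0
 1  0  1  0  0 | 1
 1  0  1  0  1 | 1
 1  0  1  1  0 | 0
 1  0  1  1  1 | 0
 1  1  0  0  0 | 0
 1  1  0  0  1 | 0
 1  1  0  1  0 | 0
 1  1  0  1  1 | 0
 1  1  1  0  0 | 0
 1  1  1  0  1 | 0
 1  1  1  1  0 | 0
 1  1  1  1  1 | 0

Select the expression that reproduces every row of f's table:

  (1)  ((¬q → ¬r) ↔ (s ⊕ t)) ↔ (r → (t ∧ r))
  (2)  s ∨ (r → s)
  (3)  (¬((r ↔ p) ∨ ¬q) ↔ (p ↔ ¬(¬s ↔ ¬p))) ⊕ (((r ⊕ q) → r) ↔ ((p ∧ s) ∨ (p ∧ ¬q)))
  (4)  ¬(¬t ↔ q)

(1) disagrees with f on (0,0,0,0,1) (formula → 1, table → 0); rule it out.
(2) disagrees with f on (0,0,0,0,0) (formula → 1, table → 0); rule it out.
(4) disagrees with f on (0,0,0,0,0) (formula → 1, table → 0); rule it out.
Only (3) survives; checking it on all 32 rows confirms it matches f.

3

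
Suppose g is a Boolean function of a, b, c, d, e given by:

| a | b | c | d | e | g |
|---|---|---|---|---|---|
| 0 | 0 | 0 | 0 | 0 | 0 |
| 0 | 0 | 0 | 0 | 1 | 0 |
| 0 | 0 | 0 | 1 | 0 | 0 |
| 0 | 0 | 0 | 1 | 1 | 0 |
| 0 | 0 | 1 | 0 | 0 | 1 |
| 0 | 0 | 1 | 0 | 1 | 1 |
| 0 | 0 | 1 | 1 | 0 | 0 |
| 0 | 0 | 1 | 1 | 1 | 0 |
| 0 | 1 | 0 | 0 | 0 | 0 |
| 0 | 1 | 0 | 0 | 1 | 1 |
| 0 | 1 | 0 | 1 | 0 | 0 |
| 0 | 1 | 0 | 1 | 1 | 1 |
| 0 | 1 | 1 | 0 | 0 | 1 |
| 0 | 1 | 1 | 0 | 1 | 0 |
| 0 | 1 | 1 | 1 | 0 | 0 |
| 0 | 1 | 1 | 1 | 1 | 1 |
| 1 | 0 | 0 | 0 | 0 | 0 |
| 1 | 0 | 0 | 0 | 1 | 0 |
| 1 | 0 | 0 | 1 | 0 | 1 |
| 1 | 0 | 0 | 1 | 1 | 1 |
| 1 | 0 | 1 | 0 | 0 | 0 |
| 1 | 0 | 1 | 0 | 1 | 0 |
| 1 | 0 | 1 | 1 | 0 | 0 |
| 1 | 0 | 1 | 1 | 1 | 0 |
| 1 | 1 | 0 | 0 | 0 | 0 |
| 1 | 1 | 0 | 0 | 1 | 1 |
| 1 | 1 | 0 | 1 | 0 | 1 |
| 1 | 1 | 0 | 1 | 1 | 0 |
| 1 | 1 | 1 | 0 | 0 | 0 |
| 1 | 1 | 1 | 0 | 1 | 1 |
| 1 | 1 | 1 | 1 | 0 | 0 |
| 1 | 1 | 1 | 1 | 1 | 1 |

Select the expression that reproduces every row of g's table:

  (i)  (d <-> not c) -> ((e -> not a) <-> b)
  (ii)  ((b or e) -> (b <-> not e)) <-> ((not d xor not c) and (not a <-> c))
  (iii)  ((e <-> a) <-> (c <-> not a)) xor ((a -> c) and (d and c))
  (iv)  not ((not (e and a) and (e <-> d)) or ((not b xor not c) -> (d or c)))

(i) fails at (0,0,0,0,0): the formula yields 1, g is 0.
(iii) fails at (0,0,0,0,1): the formula yields 1, g is 0.
(iv) fails at (0,0,1,0,0): the formula yields 0, g is 1.
Only (ii) survives; checking it on all 32 rows confirms it matches g.

ii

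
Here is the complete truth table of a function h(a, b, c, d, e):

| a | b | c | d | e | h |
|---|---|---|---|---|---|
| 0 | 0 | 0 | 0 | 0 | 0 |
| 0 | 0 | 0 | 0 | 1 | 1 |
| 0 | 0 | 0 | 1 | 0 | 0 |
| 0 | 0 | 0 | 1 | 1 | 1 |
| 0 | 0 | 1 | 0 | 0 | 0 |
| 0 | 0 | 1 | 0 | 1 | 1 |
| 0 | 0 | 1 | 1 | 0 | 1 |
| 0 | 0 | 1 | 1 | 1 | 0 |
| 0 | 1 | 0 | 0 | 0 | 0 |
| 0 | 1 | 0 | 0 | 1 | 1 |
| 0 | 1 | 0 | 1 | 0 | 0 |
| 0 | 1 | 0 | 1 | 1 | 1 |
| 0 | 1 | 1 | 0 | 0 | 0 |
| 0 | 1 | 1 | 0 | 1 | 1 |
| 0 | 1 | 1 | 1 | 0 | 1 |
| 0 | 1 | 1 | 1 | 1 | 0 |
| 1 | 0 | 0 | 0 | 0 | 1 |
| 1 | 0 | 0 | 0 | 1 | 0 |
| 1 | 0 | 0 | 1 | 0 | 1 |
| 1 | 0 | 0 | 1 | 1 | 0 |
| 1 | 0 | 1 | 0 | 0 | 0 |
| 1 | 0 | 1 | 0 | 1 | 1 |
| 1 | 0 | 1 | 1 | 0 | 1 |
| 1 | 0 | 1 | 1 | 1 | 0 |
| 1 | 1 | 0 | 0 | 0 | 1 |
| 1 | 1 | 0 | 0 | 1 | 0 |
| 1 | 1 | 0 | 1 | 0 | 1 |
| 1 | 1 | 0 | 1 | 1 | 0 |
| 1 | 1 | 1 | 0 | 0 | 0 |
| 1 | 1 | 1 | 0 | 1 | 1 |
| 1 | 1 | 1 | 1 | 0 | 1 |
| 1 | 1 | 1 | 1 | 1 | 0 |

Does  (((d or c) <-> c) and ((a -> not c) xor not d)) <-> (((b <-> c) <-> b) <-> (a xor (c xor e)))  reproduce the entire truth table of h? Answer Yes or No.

Check the formula against h row by row:
  a=0, b=0, c=0, d=0, e=0: formula gives 0, h = 0 ✓
  a=0, b=0, c=0, d=0, e=1: formula gives 1, h = 1 ✓
  a=0, b=0, c=0, d=1, e=0: formula gives 0, h = 0 ✓
  a=0, b=0, c=0, d=1, e=1: formula gives 1, h = 1 ✓
  …and likewise for the remaining 28 rows.
No disagreement on any input; they are logically equivalent.

Yes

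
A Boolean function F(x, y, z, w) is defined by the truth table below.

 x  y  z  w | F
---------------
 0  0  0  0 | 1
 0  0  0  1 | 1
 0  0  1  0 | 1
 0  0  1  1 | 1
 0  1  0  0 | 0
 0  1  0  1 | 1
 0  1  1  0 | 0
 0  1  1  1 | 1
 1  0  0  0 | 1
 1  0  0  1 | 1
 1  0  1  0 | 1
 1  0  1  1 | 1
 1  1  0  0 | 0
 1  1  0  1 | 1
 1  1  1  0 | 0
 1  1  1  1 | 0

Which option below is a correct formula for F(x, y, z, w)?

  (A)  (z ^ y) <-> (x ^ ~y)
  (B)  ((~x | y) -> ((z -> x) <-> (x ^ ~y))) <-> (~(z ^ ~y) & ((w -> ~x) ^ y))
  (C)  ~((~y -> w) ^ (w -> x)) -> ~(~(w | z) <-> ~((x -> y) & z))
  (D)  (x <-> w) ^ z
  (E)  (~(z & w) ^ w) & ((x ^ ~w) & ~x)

(A) disagrees with F on (0,0,0,0) (formula → 0, table → 1); rule it out.
(B) disagrees with F on (0,0,0,0) (formula → 0, table → 1); rule it out.
(D) disagrees with F on (0,0,0,1) (formula → 0, table → 1); rule it out.
(E) disagrees with F on (0,0,0,1) (formula → 0, table → 1); rule it out.
Only (C) survives; checking it on all 16 rows confirms it matches F.

C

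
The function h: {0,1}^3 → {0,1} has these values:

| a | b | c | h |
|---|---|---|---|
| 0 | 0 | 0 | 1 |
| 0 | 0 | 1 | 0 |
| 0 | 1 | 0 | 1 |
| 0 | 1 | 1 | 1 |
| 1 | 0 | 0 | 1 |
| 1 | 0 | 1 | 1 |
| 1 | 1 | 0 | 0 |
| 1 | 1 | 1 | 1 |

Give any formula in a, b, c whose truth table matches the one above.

h is 0 on only 2 rows — (0,0,1), (1,1,0). Writing each as a minterm (¬a·¬b·c, a·b·¬c) and OR-ing them characterizes exactly where h=0, so h is the negation of that disjunction.

h(a, b, c) = NOT (((NOT a AND NOT b) AND c) OR ((a AND b) AND NOT c))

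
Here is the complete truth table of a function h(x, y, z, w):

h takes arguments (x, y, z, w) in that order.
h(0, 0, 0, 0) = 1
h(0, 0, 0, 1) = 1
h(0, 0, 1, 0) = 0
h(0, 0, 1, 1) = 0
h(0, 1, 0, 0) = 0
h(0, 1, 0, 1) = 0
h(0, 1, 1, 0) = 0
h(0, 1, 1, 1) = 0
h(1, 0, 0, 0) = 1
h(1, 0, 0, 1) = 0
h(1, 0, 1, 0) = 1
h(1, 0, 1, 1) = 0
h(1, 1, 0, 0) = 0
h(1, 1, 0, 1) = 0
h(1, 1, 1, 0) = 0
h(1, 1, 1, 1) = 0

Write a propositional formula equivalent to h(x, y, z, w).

h(x, y, z, w) = (((((¬x ∧ ¬y) ∧ ¬z) ∧ ¬w) ∨ (((¬x ∧ ¬y) ∧ ¬z) ∧ w)) ∨ (((x ∧ ¬y) ∧ ¬z) ∧ ¬w)) ∨ (((x ∧ ¬y) ∧ z) ∧ ¬w)

Collect the rows where h=1 — (0,0,0,0), (0,0,0,1), (1,0,0,0), (1,0,1,0) — and write one minterm per row: ¬x·¬y·¬z·¬w, ¬x·¬y·¬z·w, x·¬y·¬z·¬w, x·¬y·z·¬w. Their union (logical OR) reproduces the table exactly.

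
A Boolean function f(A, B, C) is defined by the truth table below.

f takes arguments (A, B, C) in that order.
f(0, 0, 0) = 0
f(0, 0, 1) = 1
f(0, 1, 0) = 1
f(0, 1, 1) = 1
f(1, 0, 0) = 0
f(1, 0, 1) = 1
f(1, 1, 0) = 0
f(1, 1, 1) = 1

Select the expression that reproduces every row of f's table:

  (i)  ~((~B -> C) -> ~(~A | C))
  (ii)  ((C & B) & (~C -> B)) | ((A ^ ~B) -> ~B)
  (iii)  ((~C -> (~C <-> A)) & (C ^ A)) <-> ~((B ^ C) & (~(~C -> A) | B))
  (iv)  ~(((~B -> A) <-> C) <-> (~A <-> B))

(ii): at (0,0,0) it gives 1, but f = 0 — eliminated.
(iii): at (1,0,0) it gives 1, but f = 0 — eliminated.
(iv): at (0,0,0) it gives 1, but f = 0 — eliminated.
(i) is the remaining candidate, and it agrees with f on all 8 inputs.

i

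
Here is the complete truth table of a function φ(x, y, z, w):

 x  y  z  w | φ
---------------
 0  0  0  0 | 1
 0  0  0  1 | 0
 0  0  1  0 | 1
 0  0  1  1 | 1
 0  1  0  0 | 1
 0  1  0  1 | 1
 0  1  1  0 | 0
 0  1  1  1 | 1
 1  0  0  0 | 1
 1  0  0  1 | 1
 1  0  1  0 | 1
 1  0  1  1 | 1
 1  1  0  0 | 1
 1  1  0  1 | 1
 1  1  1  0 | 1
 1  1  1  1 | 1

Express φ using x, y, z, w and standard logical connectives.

φ(x, y, z, w) = ~((((~x & ~y) & ~z) & w) | (((~x & y) & z) & ~w))

φ is 0 on only 2 rows — (0,0,0,1), (0,1,1,0). Writing each as a minterm (¬x·¬y·¬z·w, ¬x·y·z·¬w) and OR-ing them characterizes exactly where φ=0, so φ is the negation of that disjunction.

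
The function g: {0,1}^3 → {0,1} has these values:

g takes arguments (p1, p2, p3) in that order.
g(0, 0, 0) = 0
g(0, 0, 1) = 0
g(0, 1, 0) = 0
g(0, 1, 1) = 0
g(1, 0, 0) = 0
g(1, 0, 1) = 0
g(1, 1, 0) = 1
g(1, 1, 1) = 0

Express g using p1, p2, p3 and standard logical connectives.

g is 1 on exactly one input, (1,1,0), whose minterm is p1·p2·¬p3. So g is just that conjunction.

g(p1, p2, p3) = (p1 · p2) · p3'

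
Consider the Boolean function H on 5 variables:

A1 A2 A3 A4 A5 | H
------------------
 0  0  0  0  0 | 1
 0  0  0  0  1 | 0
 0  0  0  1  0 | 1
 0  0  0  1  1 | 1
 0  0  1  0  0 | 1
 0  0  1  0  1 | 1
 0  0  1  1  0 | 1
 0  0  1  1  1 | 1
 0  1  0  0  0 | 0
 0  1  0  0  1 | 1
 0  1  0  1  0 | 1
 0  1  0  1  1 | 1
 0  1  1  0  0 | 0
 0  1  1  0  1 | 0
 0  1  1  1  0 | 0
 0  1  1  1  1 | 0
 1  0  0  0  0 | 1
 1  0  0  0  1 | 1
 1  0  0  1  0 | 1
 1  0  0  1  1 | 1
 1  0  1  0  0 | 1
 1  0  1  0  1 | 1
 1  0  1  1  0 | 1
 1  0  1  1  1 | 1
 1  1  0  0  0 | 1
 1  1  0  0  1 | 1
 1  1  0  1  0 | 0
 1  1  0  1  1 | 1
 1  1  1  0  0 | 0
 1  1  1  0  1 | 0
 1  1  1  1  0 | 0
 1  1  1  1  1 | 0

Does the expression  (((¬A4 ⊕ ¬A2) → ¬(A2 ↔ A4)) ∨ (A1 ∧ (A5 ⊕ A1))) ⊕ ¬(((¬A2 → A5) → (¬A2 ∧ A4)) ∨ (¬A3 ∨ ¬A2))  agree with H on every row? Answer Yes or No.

Check the formula against H row by row:
  A1=0, A2=0, A3=0, A4=0, A5=0: formula gives 1, H = 1 ✓
  A1=0, A2=0, A3=0, A4=0, A5=1: formula gives 1, but H = 0 ✗
Row (0,0,0,0,1) is a counterexample, so the formula is not equivalent to H.

No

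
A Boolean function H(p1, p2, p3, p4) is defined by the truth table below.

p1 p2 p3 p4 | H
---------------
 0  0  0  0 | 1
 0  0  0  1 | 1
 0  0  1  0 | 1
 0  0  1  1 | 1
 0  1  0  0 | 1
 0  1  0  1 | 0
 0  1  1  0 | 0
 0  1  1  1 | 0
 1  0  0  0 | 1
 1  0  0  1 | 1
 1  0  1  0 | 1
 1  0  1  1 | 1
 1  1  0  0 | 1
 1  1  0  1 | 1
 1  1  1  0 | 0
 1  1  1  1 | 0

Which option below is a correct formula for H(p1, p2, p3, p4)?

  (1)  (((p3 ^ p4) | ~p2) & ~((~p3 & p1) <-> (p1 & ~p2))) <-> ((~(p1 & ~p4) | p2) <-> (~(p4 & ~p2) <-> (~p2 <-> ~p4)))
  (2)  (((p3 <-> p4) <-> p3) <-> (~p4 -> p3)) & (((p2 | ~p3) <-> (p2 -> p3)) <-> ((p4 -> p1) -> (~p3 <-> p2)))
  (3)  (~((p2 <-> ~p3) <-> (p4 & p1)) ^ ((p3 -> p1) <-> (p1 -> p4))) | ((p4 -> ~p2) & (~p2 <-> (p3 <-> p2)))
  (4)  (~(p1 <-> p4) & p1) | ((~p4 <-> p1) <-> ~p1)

(1): at (0,0,0,0) it gives 0, but H = 1 — eliminated.
(2): at (0,0,0,0) it gives 0, but H = 1 — eliminated.
(4): at (0,0,0,0) it gives 0, but H = 1 — eliminated.
Only (3) survives; checking it on all 16 rows confirms it matches H.

3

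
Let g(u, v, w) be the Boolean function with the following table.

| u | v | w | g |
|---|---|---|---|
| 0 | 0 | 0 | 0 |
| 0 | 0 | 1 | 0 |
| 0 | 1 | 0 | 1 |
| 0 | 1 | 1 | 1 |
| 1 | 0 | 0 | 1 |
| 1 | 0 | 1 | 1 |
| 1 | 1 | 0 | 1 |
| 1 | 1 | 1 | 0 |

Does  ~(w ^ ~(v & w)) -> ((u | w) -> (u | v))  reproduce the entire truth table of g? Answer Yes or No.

No

Check the formula against g row by row:
  u=0, v=0, w=0: formula gives 1, but g = 0 ✗
A single disagreement suffices: at (0,0,0) they differ, so the formula does not compute g.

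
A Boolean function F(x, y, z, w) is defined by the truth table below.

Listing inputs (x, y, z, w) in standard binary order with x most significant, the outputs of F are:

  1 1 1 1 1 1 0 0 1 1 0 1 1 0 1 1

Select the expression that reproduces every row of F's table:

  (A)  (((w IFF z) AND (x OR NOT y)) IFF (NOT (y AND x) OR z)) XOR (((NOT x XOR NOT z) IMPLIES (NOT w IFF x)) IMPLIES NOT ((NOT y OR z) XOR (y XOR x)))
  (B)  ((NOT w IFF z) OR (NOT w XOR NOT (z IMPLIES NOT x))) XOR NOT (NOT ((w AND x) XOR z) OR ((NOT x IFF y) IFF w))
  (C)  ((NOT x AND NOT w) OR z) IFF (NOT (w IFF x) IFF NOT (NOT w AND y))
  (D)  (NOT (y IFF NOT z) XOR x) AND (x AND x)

(A) disagrees with F on (0,0,0,1) (formula → 0, table → 1); rule it out.
(C) disagrees with F on (0,0,0,0) (formula → 0, table → 1); rule it out.
(D) disagrees with F on (0,0,0,0) (formula → 0, table → 1); rule it out.
That leaves (B). Evaluating it on every row reproduces the table of F exactly.

B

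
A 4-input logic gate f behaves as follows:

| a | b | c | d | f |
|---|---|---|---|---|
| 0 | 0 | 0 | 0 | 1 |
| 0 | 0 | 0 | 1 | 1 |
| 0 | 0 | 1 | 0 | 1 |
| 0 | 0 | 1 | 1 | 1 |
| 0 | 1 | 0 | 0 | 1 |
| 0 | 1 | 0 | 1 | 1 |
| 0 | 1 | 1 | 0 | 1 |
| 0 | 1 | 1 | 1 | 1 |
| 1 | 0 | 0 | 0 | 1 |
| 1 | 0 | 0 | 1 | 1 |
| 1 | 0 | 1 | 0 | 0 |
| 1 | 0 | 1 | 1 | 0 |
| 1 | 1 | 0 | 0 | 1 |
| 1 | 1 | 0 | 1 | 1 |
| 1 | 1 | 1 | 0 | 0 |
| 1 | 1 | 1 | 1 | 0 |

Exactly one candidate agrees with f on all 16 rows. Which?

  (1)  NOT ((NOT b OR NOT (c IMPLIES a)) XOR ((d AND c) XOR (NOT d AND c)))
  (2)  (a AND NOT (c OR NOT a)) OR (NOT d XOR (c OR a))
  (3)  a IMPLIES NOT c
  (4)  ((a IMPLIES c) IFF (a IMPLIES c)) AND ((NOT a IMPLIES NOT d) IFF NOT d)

3

(1) fails at (0,0,0,0): the formula yields 0, f is 1.
(2) fails at (0,0,0,1): the formula yields 0, f is 1.
(4) fails at (1,0,0,1): the formula yields 0, f is 1.
(3) is the remaining candidate, and it agrees with f on all 16 inputs.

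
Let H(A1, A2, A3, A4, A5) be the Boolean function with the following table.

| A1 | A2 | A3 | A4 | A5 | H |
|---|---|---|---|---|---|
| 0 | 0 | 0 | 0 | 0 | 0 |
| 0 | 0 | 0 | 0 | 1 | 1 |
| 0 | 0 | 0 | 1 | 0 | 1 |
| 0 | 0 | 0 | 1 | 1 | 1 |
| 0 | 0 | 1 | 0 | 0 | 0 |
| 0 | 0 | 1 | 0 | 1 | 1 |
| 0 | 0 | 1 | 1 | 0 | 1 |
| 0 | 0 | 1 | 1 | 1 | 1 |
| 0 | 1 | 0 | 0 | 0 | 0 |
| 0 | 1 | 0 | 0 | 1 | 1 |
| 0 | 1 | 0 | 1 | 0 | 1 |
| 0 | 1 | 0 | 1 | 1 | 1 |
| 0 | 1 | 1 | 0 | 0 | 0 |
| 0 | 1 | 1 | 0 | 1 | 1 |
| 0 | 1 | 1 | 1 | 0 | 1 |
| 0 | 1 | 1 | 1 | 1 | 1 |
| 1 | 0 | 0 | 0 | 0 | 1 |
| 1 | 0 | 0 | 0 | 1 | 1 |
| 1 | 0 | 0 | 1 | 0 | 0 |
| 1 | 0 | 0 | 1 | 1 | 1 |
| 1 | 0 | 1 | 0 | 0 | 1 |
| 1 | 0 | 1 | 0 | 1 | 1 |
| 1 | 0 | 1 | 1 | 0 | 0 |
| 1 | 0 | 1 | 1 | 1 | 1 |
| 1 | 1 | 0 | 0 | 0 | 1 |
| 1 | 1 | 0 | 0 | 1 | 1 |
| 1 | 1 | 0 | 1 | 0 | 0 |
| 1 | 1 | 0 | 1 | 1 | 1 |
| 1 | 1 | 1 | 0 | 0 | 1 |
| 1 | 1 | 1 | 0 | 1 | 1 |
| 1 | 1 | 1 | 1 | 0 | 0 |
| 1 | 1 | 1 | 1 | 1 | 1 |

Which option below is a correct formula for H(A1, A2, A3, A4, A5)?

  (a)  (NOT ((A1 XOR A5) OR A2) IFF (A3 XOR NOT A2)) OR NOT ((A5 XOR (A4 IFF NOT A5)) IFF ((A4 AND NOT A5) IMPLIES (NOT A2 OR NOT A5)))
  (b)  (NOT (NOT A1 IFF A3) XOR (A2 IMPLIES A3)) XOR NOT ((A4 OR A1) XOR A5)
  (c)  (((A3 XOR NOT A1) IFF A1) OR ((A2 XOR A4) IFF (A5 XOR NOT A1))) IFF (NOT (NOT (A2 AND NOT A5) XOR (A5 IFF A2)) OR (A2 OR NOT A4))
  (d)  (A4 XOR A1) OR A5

(a) disagrees with H on (0,0,0,0,0) (formula → 1, table → 0); rule it out.
(b) disagrees with H on (0,0,0,0,0) (formula → 1, table → 0); rule it out.
(c) disagrees with H on (0,0,1,0,0) (formula → 1, table → 0); rule it out.
That leaves (d). Evaluating it on every row reproduces the table of H exactly.

d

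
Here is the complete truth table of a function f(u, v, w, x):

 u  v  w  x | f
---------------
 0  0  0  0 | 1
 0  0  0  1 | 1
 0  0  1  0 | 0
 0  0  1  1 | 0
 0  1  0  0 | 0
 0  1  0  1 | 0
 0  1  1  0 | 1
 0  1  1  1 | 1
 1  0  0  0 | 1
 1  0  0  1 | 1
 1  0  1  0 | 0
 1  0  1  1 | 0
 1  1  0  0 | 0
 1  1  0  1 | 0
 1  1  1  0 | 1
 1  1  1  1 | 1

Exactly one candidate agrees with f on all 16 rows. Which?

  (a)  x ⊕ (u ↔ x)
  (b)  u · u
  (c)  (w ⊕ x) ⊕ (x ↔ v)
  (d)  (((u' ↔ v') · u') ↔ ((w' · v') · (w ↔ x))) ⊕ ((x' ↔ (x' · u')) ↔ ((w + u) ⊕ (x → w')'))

(a) disagrees with f on (0,0,1,0) (formula → 1, table → 0); rule it out.
(b) disagrees with f on (0,0,0,0) (formula → 0, table → 1); rule it out.
(d) disagrees with f on (0,0,0,1) (formula → 0, table → 1); rule it out.
Only (c) survives; checking it on all 16 rows confirms it matches f.

c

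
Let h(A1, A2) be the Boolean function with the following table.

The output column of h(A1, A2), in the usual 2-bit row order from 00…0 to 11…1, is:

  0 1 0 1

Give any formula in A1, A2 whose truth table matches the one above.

The output simply equals A2.

h(A1, A2) = A2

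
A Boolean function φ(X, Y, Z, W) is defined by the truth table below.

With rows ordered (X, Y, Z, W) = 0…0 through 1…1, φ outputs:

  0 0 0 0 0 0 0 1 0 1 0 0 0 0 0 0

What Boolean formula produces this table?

φ(X, Y, Z, W) = (((X' · Y) · Z) · W) + (((X · Y') · Z') · W)

Collect the rows where φ=1 — (0,1,1,1), (1,0,0,1) — and write one minterm per row: ¬X·Y·Z·W, X·¬Y·¬Z·W. Their union (logical OR) reproduces the table exactly.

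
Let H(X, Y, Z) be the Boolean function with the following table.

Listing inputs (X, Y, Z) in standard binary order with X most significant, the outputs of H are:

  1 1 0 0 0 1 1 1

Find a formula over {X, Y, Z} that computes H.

H(X, Y, Z) = NOT ((((NOT X AND Y) AND NOT Z) OR ((NOT X AND Y) AND Z)) OR ((X AND NOT Y) AND NOT Z))

H is 0 on only 3 rows — (0,1,0), (0,1,1), (1,0,0). Writing each as a minterm (¬X·Y·¬Z, ¬X·Y·Z, X·¬Y·¬Z) and OR-ing them characterizes exactly where H=0, so H is the negation of that disjunction.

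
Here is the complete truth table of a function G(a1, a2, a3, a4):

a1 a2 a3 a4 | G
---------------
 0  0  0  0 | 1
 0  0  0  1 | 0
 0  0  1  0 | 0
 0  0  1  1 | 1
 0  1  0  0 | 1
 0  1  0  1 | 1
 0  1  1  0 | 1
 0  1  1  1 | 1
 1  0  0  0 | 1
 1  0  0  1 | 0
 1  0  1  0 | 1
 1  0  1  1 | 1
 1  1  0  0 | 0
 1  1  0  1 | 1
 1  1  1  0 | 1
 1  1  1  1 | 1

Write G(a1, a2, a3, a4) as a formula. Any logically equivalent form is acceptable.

G(a1, a2, a3, a4) = NOT ((((((NOT a1 AND NOT a2) AND NOT a3) AND a4) OR (((NOT a1 AND NOT a2) AND a3) AND NOT a4)) OR (((a1 AND NOT a2) AND NOT a3) AND a4)) OR (((a1 AND a2) AND NOT a3) AND NOT a4))

There are just 4 zero rows: (0,0,0,1), (0,0,1,0), (1,0,0,1), (1,1,0,0). Their minterms are ¬a1·¬a2·¬a3·a4, ¬a1·¬a2·a3·¬a4, a1·¬a2·¬a3·a4, a1·a2·¬a3·¬a4; the OR of those covers precisely the 0-outputs, and negating it yields G.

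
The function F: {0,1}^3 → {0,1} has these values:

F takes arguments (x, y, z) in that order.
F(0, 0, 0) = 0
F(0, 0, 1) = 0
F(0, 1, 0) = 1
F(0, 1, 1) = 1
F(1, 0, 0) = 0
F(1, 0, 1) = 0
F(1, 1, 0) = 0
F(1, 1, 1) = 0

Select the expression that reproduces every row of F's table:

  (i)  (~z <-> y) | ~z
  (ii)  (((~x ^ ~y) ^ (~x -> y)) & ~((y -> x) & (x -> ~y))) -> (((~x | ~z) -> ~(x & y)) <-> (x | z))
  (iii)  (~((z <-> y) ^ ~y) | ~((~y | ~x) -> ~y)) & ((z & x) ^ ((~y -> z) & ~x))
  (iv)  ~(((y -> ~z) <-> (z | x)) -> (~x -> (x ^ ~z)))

(i) fails at (0,0,0): the formula yields 1, F is 0.
(ii) fails at (0,0,0): the formula yields 1, F is 0.
(iv) fails at (0,0,1): the formula yields 1, F is 0.
(iii) is the remaining candidate, and it agrees with F on all 8 inputs.

iii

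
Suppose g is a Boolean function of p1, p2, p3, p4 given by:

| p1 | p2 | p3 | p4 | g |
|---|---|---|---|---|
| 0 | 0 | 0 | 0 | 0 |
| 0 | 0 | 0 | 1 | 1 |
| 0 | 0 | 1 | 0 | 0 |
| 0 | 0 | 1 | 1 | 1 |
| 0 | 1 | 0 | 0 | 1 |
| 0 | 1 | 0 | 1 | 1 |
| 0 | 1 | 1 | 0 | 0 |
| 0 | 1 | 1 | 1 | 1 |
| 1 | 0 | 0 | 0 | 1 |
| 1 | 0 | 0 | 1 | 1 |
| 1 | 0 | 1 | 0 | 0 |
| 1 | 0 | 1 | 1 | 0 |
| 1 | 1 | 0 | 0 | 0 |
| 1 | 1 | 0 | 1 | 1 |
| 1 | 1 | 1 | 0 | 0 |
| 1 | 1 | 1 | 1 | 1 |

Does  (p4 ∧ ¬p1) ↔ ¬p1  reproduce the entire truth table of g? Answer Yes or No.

No

Check the formula against g row by row:
  p1=0, p2=0, p3=0, p4=0: formula gives 0, g = 0 ✓
  p1=0, p2=0, p3=0, p4=1: formula gives 1, g = 1 ✓
  p1=0, p2=0, p3=1, p4=0: formula gives 0, g = 0 ✓
  p1=0, p2=0, p3=1, p4=1: formula gives 1, g = 1 ✓
  p1=0, p2=1, p3=0, p4=0: formula gives 0, but g = 1 ✗
Since they disagree at (0,1,0,0), the expression is not a correct formula for g.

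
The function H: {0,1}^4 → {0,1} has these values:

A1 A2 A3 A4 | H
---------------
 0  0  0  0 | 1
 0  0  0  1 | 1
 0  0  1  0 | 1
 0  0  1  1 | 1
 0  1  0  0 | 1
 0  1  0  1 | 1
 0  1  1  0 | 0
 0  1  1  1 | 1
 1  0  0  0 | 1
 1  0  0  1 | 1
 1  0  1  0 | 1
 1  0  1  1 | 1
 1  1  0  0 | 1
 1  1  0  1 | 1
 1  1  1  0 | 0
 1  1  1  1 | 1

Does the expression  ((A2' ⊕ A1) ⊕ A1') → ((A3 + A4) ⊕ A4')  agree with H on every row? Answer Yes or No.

Yes

Check the formula against H row by row:
  A1=0, A2=0, A3=0, A4=0: formula gives 1, H = 1 ✓
  A1=0, A2=0, A3=0, A4=1: formula gives 1, H = 1 ✓
  A1=0, A2=0, A3=1, A4=0: formula gives 1, H = 1 ✓
  A1=0, A2=0, A3=1, A4=1: formula gives 1, H = 1 ✓
  …and likewise for the remaining 12 rows.
Every row agrees, so the formula is equivalent.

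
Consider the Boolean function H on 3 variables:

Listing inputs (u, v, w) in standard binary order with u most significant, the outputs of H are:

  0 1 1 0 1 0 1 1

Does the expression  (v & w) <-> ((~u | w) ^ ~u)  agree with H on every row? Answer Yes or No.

No

Evaluate (v & w) <-> ((~u | w) ^ ~u) on each row and compare to H:
  u=0, v=0, w=0: formula gives 1, but H = 0 ✗
Since they disagree at (0,0,0), the expression is not a correct formula for H.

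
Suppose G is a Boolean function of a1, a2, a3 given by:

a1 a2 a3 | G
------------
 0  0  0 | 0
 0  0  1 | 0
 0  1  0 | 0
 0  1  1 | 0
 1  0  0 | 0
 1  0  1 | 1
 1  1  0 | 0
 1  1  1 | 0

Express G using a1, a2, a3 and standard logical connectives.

Only row (1,0,1) gives 1. That row's minterm a1·¬a2·a3 is G directly.

G(a1, a2, a3) = (a1 AND NOT a2) AND a3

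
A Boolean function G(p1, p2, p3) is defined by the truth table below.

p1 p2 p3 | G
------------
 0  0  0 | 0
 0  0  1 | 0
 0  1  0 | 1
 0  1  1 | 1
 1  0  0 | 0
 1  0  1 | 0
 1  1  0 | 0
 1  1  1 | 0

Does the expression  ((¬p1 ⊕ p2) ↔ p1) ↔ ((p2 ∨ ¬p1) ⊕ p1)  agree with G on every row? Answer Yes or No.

Check the formula against G row by row:
  p1=0, p2=0, p3=0: formula gives 0, G = 0 ✓
  p1=0, p2=0, p3=1: formula gives 0, G = 0 ✓
  p1=0, p2=1, p3=0: formula gives 1, G = 1 ✓
  p1=0, p2=1, p3=1: formula gives 1, G = 1 ✓
  p1=1, p2=0, p3=0: formula gives 0, G = 0 ✓
  … (the remaining 3 rows also agree.)
No disagreement on any input; they are logically equivalent.

Yes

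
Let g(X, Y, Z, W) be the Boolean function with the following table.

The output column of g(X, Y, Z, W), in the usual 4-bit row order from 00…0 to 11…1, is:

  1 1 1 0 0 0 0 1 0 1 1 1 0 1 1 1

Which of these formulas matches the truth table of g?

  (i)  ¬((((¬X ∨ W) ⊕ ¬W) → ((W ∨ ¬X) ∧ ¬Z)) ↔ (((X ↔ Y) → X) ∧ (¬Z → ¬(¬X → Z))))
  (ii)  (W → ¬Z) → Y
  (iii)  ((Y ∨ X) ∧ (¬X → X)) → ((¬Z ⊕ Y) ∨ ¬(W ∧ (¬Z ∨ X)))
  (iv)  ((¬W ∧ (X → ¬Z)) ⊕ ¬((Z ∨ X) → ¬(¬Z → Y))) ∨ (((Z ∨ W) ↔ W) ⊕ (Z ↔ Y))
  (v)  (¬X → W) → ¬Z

i

(ii): at (0,0,0,0) it gives 0, but g = 1 — eliminated.
(iii): at (0,0,1,1) it gives 1, but g = 0 — eliminated.
(iv): at (0,0,0,1) it gives 0, but g = 1 — eliminated.
(v): at (0,1,0,0) it gives 1, but g = 0 — eliminated.
Only (i) survives; checking it on all 16 rows confirms it matches g.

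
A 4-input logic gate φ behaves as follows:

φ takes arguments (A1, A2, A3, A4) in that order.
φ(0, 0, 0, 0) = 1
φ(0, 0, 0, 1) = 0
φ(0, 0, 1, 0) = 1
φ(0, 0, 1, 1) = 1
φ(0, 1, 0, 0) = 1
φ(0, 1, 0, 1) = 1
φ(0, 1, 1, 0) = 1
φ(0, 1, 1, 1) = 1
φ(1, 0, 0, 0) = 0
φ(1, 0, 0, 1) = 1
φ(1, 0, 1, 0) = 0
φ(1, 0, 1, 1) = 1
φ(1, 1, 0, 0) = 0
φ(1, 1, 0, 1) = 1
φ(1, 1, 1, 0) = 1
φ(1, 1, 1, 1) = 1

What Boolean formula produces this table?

There are just 4 zero rows: (0,0,0,1), (1,0,0,0), (1,0,1,0), (1,1,0,0). Their minterms are ¬A1·¬A2·¬A3·A4, A1·¬A2·¬A3·¬A4, A1·¬A2·A3·¬A4, A1·A2·¬A3·¬A4; the OR of those covers precisely the 0-outputs, and negating it yields φ.

φ(A1, A2, A3, A4) = ¬((((((¬A1 ∧ ¬A2) ∧ ¬A3) ∧ A4) ∨ (((A1 ∧ ¬A2) ∧ ¬A3) ∧ ¬A4)) ∨ (((A1 ∧ ¬A2) ∧ A3) ∧ ¬A4)) ∨ (((A1 ∧ A2) ∧ ¬A3) ∧ ¬A4))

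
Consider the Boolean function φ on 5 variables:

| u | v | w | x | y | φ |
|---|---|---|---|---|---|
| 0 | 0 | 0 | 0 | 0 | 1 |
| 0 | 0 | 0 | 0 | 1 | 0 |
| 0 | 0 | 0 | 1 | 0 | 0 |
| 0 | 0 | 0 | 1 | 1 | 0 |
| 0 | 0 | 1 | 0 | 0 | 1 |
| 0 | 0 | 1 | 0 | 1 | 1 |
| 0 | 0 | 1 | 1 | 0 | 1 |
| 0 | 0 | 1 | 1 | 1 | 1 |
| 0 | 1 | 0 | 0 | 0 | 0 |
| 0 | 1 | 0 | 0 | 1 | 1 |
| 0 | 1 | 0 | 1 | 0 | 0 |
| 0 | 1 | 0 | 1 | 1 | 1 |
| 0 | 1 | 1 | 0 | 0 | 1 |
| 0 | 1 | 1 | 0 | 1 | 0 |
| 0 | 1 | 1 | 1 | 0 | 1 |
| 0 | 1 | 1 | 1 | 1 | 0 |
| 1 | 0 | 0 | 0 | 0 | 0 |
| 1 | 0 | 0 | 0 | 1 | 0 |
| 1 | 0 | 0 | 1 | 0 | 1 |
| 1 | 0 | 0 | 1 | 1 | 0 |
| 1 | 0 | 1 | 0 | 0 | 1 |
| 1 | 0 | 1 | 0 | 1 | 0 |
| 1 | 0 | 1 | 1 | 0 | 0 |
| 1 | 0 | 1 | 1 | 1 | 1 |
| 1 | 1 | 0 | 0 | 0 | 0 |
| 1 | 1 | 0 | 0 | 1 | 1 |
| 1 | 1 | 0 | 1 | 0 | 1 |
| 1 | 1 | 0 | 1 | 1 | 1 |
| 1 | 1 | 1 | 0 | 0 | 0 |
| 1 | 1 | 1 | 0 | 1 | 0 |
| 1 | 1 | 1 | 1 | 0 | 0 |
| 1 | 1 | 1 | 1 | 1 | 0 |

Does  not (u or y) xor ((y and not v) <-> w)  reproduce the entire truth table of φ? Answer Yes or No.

Test each input against both φ and the formula:
  u=0, v=0, w=0, x=0, y=0: formula gives 0, but φ = 1 ✗
Row (0,0,0,0,0) is a counterexample, so the formula is not equivalent to φ.

No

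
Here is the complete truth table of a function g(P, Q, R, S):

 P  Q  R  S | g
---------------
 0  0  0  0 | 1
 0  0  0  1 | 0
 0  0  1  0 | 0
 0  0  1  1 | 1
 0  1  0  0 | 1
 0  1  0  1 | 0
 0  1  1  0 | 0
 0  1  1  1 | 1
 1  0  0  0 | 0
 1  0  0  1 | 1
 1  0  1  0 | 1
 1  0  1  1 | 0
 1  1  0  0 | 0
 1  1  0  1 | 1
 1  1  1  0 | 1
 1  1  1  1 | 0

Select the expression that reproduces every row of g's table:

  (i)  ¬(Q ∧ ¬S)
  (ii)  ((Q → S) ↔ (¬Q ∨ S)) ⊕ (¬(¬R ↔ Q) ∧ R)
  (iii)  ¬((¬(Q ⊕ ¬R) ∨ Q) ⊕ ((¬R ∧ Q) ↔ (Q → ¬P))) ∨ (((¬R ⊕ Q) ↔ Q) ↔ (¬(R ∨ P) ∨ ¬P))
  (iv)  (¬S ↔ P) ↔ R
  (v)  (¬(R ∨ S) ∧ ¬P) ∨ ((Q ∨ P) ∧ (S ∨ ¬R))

(i) disagrees with g on (0,0,0,1) (formula → 1, table → 0); rule it out.
(ii) disagrees with g on (0,0,0,1) (formula → 1, table → 0); rule it out.
(iii) disagrees with g on (0,0,0,1) (formula → 1, table → 0); rule it out.
(v) disagrees with g on (0,0,1,1) (formula → 0, table → 1); rule it out.
That leaves (iv). Evaluating it on every row reproduces the table of g exactly.

iv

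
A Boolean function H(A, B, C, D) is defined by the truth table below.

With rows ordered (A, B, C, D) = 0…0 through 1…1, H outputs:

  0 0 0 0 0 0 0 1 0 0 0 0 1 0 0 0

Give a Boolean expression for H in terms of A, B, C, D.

H(A, B, C, D) = (((NOT A AND B) AND C) AND D) OR (((A AND B) AND NOT C) AND NOT D)

The 1-rows are (0,1,1,1), (1,1,0,0). Each contributes one minterm — ¬A·B·C·D; A·B·¬C·¬D — and their disjunction is a sum-of-products form of H.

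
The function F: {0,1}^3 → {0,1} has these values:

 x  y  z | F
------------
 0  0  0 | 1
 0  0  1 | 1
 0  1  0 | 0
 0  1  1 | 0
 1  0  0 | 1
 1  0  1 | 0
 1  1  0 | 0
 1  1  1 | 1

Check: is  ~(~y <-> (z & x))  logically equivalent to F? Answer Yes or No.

Check the formula against F row by row:
  x=0, y=0, z=0: formula gives 1, F = 1 ✓
  x=0, y=0, z=1: formula gives 1, F = 1 ✓
  x=0, y=1, z=0: formula gives 0, F = 0 ✓
  x=0, y=1, z=1: formula gives 0, F = 0 ✓
  x=1, y=0, z=0: formula gives 1, F = 1 ✓
  … (the remaining 3 rows also agree.)
All 8 rows match — the expression computes F exactly.

Yes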